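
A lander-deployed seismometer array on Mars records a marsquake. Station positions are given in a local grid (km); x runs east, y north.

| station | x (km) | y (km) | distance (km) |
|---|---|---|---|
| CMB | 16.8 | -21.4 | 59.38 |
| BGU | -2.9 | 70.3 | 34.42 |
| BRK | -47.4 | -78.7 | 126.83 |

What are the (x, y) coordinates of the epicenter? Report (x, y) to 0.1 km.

Circle about each station: (x − 16.8)² + (y + 21.4)² = 59.38²; (x + 2.9)² + (y − 70.3)² = 34.42²; (x + 47.4)² + (y + 78.7)² = 126.83².
Subtracting the CMB equation from the BGU and BRK equations removes the quadratic terms:
-39.4 x + 183.4 y = 6551.55
-128.4 x − 114.6 y = -4859.61
Solving the 2×2 system: x ≈ 5.0, y ≈ 36.8 km.

5.0 km east, 36.8 km north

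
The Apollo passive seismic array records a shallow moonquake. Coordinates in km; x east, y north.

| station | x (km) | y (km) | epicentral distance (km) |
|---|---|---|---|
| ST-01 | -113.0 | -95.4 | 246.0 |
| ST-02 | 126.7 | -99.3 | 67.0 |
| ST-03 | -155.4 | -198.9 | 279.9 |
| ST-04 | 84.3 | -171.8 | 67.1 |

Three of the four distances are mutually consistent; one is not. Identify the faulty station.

Solve using three stations at a time. Using ST-01, ST-02, ST-03 (subtract circle equations pairwise → linear system) gives (x, y) ≈ (122.6, -166.2).
Distances from that point to each station vs reported:
  ST-01: calculated 246.0 vs reported 246.0 → residual 0.0 km
  ST-02: calculated 67.1 vs reported 67.0 → residual 0.1 km
  ST-03: calculated 279.9 vs reported 279.9 → residual 0.0 km
  ST-04: calculated 38.7 vs reported 67.1 → residual 28.4 km
ST-01, ST-02, ST-03 are mutually consistent (residuals ≈ 0); ST-04 is off by 28.4 km.

ST-04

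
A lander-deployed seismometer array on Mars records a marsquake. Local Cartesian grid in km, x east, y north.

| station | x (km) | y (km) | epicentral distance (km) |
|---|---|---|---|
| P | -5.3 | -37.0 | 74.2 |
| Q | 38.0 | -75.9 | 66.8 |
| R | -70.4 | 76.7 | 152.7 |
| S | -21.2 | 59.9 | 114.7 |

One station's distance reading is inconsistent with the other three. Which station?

Solve using three stations at a time. Using P, Q, S (subtract circle equations pairwise → linear system) gives (x, y) ≈ (65.6, -15.1).
Distances from that point to each station vs reported:
  P: calculated 74.2 vs reported 74.2 → residual 0.0 km
  Q: calculated 66.8 vs reported 66.8 → residual 0.0 km
  R: calculated 164.0 vs reported 152.7 → residual 11.3 km
  S: calculated 114.7 vs reported 114.7 → residual 0.0 km
P, Q, S are mutually consistent (residuals ≈ 0); R is off by 11.3 km.

R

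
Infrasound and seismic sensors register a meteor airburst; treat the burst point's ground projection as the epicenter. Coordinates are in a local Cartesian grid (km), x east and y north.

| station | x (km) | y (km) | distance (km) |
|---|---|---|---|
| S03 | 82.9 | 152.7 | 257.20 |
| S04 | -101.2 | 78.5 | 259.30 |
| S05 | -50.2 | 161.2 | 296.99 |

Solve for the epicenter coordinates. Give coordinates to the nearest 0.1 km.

Circle about each station: (x − 82.9)² + (y − 152.7)² = 257.20²; (x + 101.2)² + (y − 78.5)² = 259.30²; (x + 50.2)² + (y − 161.2)² = 296.99².
Subtracting the S03 equation from the S04 and S05 equations removes the quadratic terms:
-368.2 x − 148.4 y = -14870.66
-266.2 x + 17.0 y = -23735.44
Solving the 2×2 system: x ≈ 82.5, y ≈ -104.5 km.

(82.5, -104.5)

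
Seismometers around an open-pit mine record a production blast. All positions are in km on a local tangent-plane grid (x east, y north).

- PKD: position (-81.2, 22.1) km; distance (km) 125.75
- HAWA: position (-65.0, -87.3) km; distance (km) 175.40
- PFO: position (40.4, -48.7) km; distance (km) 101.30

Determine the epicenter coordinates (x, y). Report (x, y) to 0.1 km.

40.8 km east, 52.6 km north

Circle about each station: (x + 81.2)² + (y − 22.1)² = 125.75²; (x + 65.0)² + (y + 87.3)² = 175.40²; (x − 40.4)² + (y + 48.7)² = 101.30².
Subtracting pairs of circle equations eliminates x²+y² and gives linear equations (the radical axes):
32.4 x − 218.8 y = -10187.66
243.2 x − 141.6 y = 2473.37
Solving the 2×2 system: x ≈ 40.8, y ≈ 52.6 km.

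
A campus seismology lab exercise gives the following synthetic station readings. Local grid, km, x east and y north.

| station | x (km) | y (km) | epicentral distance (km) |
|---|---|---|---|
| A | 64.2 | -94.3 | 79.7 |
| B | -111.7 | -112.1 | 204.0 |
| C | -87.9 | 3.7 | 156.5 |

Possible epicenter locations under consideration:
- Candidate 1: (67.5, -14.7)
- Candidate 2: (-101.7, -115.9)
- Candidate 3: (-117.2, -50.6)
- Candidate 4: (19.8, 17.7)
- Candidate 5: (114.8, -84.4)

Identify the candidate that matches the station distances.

Candidate 1

For each candidate, compare |candidate − station| to the reported distance:
Candidate 1: residuals A 0.0, B 0.0, C 0.0 → max 0.0 km
Candidate 2: residuals A 87.6, B 193.3, C 36.1 → max 193.3 km
Candidate 3: residuals A 106.9, B 142.3, C 94.8 → max 142.3 km
Candidate 4: residuals A 40.8, B 19.2, C 47.9 → max 47.9 km
Candidate 5: residuals A 28.1, B 24.2, C 64.5 → max 64.5 km
Only Candidate 1 has all residuals ≈ 0.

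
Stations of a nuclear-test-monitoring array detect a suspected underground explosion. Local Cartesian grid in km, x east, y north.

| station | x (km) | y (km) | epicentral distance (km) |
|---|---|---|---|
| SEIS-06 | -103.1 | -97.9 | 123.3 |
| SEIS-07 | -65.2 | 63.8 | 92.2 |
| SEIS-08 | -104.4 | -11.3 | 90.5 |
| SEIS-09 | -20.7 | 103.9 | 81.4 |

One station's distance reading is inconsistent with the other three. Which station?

SEIS-09

Solve using three stations at a time. Using SEIS-06, SEIS-07, SEIS-08 (subtract circle equations pairwise → linear system) gives (x, y) ≈ (-14.0, -12.8).
Distances from that point to each station vs reported:
  SEIS-06: calculated 123.2 vs reported 123.3 → residual 0.1 km
  SEIS-07: calculated 92.1 vs reported 92.2 → residual 0.1 km
  SEIS-08: calculated 90.4 vs reported 90.5 → residual 0.1 km
  SEIS-09: calculated 116.9 vs reported 81.4 → residual 35.5 km
SEIS-06, SEIS-07, SEIS-08 are mutually consistent (residuals ≈ 0); SEIS-09 is off by 35.5 km.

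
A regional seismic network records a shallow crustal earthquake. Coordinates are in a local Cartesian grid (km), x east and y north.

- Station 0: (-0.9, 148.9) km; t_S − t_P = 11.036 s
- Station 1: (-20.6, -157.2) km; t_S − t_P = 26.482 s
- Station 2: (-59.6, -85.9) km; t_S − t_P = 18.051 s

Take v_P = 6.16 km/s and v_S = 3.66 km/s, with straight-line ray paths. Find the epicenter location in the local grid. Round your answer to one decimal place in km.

Distance from S−P lag: d = Δt · v_P v_S / (v_P − v_S) = Δt · (6.16·3.66)/(6.16−3.66) ≈ 9.0182·Δt.
So d_Station 0 = 99.53, d_Station 1 = 238.82, d_Station 2 = 162.79 km.
Circle about each station: (x + 0.9)² + (y − 148.9)² = 99.53²; (x + 20.6)² + (y + 157.2)² = 238.82²; (x + 59.6)² + (y + 85.9)² = 162.79².
Subtracting pairs of circle equations eliminates x²+y² and gives linear equations (the radical axes):
-39.4 x − 612.2 y = -44164.59
-117.4 x − 469.6 y = -27835.41
Solving the 2×2 system: x ≈ -69.3, y ≈ 76.6 km.

x ≈ -69.3 km, y ≈ 76.6 km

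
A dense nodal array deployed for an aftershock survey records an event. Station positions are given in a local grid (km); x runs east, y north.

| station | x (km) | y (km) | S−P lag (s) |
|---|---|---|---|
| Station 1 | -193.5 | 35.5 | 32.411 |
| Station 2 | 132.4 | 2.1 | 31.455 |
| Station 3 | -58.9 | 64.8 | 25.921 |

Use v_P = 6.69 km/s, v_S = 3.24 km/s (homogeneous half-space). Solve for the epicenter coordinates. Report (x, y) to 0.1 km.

x ≈ -38.7 km, y ≈ -96.8 km

Distance from S−P lag: d = Δt · v_P v_S / (v_P − v_S) = Δt · (6.69·3.24)/(6.69−3.24) ≈ 6.2828·Δt.
So d_Station 1 = 203.63, d_Station 2 = 197.62, d_Station 3 = 162.86 km.
Circle about each station: (x + 193.5)² + (y − 35.5)² = 203.63²; (x − 132.4)² + (y − 2.1)² = 197.62²; (x + 58.9)² + (y − 64.8)² = 162.86².
Subtracting pairs of circle equations eliminates x²+y² and gives linear equations (the radical axes):
651.8 x − 66.8 y = -18756.82
269.2 x + 58.6 y = -16092.45
Solving the 2×2 system: x ≈ -38.7, y ≈ -96.8 km.
Check against Station 1 (with the unrounded x, y): √((x + 193.5)²+(y − 35.5)²) = 203.65 ≈ 203.63 km. ✓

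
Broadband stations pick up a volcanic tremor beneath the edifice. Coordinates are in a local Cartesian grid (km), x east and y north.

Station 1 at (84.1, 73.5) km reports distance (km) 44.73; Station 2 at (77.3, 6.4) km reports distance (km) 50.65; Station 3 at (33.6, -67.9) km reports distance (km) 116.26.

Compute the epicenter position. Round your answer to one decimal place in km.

x ≈ 47.7 km, y ≈ 47.5 km

Circle about each station: (x − 84.1)² + (y − 73.5)² = 44.73²; (x − 77.3)² + (y − 6.4)² = 50.65²; (x − 33.6)² + (y + 67.9)² = 116.26².
Subtracting the Station 1 equation from the Station 2 and Station 3 equations removes the quadratic terms:
-13.6 x − 134.2 y = -7023.46
-101.0 x − 282.8 y = -18251.30
Solving the 2×2 system: x ≈ 47.7, y ≈ 47.5 km.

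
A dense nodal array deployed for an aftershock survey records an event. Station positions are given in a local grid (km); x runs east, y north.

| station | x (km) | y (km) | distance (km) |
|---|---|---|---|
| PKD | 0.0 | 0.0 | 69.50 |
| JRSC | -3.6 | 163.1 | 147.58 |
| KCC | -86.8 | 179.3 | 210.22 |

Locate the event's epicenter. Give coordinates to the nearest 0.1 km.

Circle about each station: x² + y² = 69.50²; (x + 3.6)² + (y − 163.1)² = 147.58²; (x + 86.8)² + (y − 179.3)² = 210.22².
Subtracting pairs of circle equations eliminates x²+y² and gives linear equations (the radical axes):
-7.2 x + 326.2 y = 9664.96
-173.6 x + 358.6 y = 320.53
Solving the 2×2 system: x ≈ 62.2, y ≈ 31.0 km.

62.2 km east, 31.0 km north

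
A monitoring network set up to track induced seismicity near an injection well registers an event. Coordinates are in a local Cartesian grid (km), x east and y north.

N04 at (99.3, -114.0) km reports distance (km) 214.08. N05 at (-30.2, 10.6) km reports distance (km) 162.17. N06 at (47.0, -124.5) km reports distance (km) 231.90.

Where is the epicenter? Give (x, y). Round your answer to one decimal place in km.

Circle about each station: (x − 99.3)² + (y + 114.0)² = 214.08²; (x + 30.2)² + (y − 10.6)² = 162.17²; (x − 47.0)² + (y + 124.5)² = 231.90².
Subtracting pairs of circle equations eliminates x²+y² and gives linear equations (the radical axes):
-259.0 x + 249.2 y = -2300.95
-104.6 x − 21.0 y = -13094.60
Solving the 2×2 system: x ≈ 105.1, y ≈ 100.0 km.

(105.1, 100.0)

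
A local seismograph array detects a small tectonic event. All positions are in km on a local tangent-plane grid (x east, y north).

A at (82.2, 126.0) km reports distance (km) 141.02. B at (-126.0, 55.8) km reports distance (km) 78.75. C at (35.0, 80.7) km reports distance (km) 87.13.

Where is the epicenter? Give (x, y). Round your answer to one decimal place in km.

x ≈ -52.1 km, y ≈ 83.0 km

Circle about each station: (x − 82.2)² + (y − 126.0)² = 141.02²; (x + 126.0)² + (y − 55.8)² = 78.75²; (x − 35.0)² + (y − 80.7)² = 87.13².
Subtracting the A equation from the B and C equations removes the quadratic terms:
-416.4 x − 140.4 y = 10041.88
-94.4 x − 90.6 y = -2600.35
Solving the 2×2 system: x ≈ -52.1, y ≈ 83.0 km.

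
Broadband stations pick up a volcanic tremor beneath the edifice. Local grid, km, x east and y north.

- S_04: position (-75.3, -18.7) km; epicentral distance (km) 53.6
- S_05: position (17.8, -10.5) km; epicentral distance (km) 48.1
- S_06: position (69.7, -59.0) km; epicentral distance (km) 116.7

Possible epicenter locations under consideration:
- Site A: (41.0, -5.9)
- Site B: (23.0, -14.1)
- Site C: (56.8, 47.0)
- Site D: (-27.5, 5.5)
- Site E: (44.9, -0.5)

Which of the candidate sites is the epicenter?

For each candidate, compare |candidate − station| to the reported distance:
Site A: residuals S_04 63.4, S_05 24.4, S_06 56.3 → max 63.4 km
Site B: residuals S_04 44.8, S_05 41.8, S_06 51.9 → max 51.9 km
Site C: residuals S_04 93.9, S_05 21.4, S_06 9.9 → max 93.9 km
Site D: residuals S_04 0.0, S_05 0.1, S_06 0.0 → max 0.1 km
Site E: residuals S_04 68.0, S_05 19.2, S_06 53.2 → max 68.0 km
Only Site D has all residuals ≈ 0.

Site D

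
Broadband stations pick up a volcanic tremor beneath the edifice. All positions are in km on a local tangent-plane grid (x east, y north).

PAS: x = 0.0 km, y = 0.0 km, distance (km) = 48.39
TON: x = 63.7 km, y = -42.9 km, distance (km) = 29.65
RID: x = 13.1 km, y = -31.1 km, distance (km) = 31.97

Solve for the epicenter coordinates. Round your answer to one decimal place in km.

x ≈ 43.5 km, y ≈ -21.2 km

Circle about each station: x² + y² = 48.39²; (x − 63.7)² + (y + 42.9)² = 29.65²; (x − 13.1)² + (y + 31.1)² = 31.97².
Subtracting pairs of circle equations eliminates x²+y² and gives linear equations (the radical axes):
127.4 x − 85.8 y = 7360.57
26.2 x − 62.2 y = 2458.33
Solving the 2×2 system: x ≈ 43.5, y ≈ -21.2 km.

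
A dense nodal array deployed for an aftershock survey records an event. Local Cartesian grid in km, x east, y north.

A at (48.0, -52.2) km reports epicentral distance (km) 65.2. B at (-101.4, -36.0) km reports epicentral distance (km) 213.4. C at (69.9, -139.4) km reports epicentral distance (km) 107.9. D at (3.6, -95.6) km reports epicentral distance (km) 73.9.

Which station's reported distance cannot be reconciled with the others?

D

Solve using three stations at a time. Using A, B, C (subtract circle equations pairwise → linear system) gives (x, y) ≈ (111.9, -40.1).
Distances from that point to each station vs reported:
  A: calculated 65.0 vs reported 65.2 → residual 0.2 km
  B: calculated 213.4 vs reported 213.4 → residual 0.0 km
  C: calculated 107.8 vs reported 107.9 → residual 0.1 km
  D: calculated 121.7 vs reported 73.9 → residual 47.8 km
A, B, C are mutually consistent (residuals ≈ 0); D is off by 47.8 km.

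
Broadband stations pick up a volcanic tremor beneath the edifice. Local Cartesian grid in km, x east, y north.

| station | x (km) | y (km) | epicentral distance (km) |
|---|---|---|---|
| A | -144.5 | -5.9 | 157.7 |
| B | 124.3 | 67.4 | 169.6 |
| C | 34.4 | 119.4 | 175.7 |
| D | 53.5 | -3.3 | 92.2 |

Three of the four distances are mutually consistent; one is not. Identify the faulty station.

D

Solve using three stations at a time. Using A, B, C (subtract circle equations pairwise → linear system) gives (x, y) ≈ (5.8, -54.0).
Distances from that point to each station vs reported:
  A: calculated 157.8 vs reported 157.7 → residual 0.1 km
  B: calculated 169.7 vs reported 169.6 → residual 0.1 km
  C: calculated 175.8 vs reported 175.7 → residual 0.1 km
  D: calculated 69.7 vs reported 92.2 → residual 22.5 km
A, B, C are mutually consistent (residuals ≈ 0); D is off by 22.5 km.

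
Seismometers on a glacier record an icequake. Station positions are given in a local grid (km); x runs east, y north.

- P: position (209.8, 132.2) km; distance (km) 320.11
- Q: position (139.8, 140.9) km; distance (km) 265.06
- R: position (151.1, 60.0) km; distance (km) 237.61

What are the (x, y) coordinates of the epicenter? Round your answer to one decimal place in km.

-74.2 km east, -15.5 km north

Circle about each station: (x − 209.8)² + (y − 132.2)² = 320.11²; (x − 139.8)² + (y − 140.9)² = 265.06²; (x − 151.1)² + (y − 60.0)² = 237.61².
Subtracting the P equation from the Q and R equations removes the quadratic terms:
-140.0 x + 17.4 y = 10117.58
-117.4 x − 144.4 y = 10950.23
Solving the 2×2 system: x ≈ -74.2, y ≈ -15.5 km.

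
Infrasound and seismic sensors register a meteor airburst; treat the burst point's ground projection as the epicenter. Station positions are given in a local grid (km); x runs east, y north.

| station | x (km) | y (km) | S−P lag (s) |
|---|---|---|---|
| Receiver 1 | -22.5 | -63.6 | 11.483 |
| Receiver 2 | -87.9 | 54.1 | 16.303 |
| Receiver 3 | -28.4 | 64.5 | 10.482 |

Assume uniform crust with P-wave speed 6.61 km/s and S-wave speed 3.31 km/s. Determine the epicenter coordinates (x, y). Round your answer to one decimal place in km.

Distance from S−P lag: d = Δt · v_P v_S / (v_P − v_S) = Δt · (6.61·3.31)/(6.61−3.31) ≈ 6.6300·Δt.
So d_Receiver 1 = 76.13, d_Receiver 2 = 108.09, d_Receiver 3 = 69.50 km.
Circle about each station: (x + 22.5)² + (y + 63.6)² = 76.13²; (x + 87.9)² + (y − 54.1)² = 108.09²; (x + 28.4)² + (y − 64.5)² = 69.50².
Subtracting pairs of circle equations eliminates x²+y² and gives linear equations (the radical axes):
-130.8 x + 235.4 y = 214.34
-11.8 x + 256.2 y = 1381.13
Solving the 2×2 system: x ≈ 8.8, y ≈ 5.8 km.
Check against Receiver 1 (with the unrounded x, y): √((x + 22.5)²+(y + 63.6)²) = 76.12 ≈ 76.13 km. ✓

(8.8, 5.8)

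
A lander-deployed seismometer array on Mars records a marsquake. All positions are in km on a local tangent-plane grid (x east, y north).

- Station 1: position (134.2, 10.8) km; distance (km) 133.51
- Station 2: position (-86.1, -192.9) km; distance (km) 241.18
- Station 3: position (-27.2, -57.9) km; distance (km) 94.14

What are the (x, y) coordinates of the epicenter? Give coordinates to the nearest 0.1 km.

Circle about each station: (x − 134.2)² + (y − 10.8)² = 133.51²; (x + 86.1)² + (y + 192.9)² = 241.18²; (x + 27.2)² + (y + 57.9)² = 94.14².
Subtracting pairs of circle equations eliminates x²+y² and gives linear equations (the radical axes):
-440.6 x − 407.4 y = -13845.53
-322.8 x − 137.4 y = -5071.45
Solving the 2×2 system: x ≈ 2.3, y ≈ 31.5 km.

2.3 km east, 31.5 km north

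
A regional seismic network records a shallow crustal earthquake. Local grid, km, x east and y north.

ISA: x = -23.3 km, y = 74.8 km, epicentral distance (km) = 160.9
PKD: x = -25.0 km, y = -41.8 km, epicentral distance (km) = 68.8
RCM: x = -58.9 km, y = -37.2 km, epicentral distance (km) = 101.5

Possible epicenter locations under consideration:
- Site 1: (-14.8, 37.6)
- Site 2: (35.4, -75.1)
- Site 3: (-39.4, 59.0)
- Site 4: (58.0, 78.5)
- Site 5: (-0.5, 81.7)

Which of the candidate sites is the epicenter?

For each candidate, compare |candidate − station| to the reported distance:
Site 1: residuals ISA 122.7, PKD 11.3, RCM 14.7 → max 122.7 km
Site 2: residuals ISA 0.1, PKD 0.2, RCM 0.1 → max 0.2 km
Site 3: residuals ISA 138.3, PKD 33.0, RCM 3.3 → max 138.3 km
Site 4: residuals ISA 79.5, PKD 77.4, RCM 63.0 → max 79.5 km
Site 5: residuals ISA 137.1, PKD 57.1, RCM 31.0 → max 137.1 km
Only Site 2 has all residuals ≈ 0.

Site 2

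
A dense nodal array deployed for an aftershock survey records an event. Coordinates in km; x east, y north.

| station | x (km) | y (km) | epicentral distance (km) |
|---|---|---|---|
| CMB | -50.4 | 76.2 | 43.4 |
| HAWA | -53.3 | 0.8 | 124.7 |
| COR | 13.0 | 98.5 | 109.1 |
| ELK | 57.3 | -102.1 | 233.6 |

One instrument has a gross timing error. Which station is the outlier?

HAWA

Solve using three stations at a time. Using CMB, COR, ELK (subtract circle equations pairwise → linear system) gives (x, y) ≈ (-93.8, 76.1).
Distances from that point to each station vs reported:
  CMB: calculated 43.4 vs reported 43.4 → residual 0.0 km
  HAWA: calculated 85.5 vs reported 124.7 → residual 39.2 km
  COR: calculated 109.1 vs reported 109.1 → residual 0.0 km
  ELK: calculated 233.6 vs reported 233.6 → residual 0.0 km
CMB, COR, ELK are mutually consistent (residuals ≈ 0); HAWA is off by 39.2 km.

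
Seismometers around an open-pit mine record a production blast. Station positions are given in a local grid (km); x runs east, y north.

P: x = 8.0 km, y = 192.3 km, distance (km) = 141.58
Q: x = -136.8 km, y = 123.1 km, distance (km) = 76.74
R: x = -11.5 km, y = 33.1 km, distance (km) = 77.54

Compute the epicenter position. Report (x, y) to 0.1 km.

-75.0 km east, 77.6 km north

Circle about each station: (x − 8.0)² + (y − 192.3)² = 141.58²; (x + 136.8)² + (y − 123.1)² = 76.74²; (x + 11.5)² + (y − 33.1)² = 77.54².
Subtracting pairs of circle equations eliminates x²+y² and gives linear equations (the radical axes):
-289.6 x − 138.4 y = 10980.43
-39.0 x − 318.4 y = -21782.99
Solving the 2×2 system: x ≈ -75.0, y ≈ 77.6 km.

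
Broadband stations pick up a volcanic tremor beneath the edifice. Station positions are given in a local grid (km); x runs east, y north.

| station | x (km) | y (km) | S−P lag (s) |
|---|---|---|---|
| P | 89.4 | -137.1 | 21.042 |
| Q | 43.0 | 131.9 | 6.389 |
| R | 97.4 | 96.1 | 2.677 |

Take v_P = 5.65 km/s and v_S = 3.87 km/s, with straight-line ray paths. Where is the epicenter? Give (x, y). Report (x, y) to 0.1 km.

Distance from S−P lag: d = Δt · v_P v_S / (v_P − v_S) = Δt · (5.65·3.87)/(5.65−3.87) ≈ 12.2840·Δt.
So d_P = 258.48, d_Q = 78.48, d_R = 32.88 km.
Circle about each station: (x − 89.4)² + (y + 137.1)² = 258.48²; (x − 43.0)² + (y − 131.9)² = 78.48²; (x − 97.4)² + (y − 96.1)² = 32.88².
Subtracting the P equation from the Q and R equations removes the quadratic terms:
-92.8 x + 538.0 y = 53110.64
16.0 x + 466.4 y = 57664.02
Solving the 2×2 system: x ≈ 120.5, y ≈ 119.5 km.

120.5 km east, 119.5 km north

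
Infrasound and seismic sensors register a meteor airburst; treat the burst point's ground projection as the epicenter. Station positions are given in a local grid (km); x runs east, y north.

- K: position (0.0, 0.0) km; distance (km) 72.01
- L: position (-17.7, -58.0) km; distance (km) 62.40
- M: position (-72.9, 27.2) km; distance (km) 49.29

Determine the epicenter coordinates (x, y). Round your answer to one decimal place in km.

-68.6 km east, -21.9 km north

Circle about each station: x² + y² = 72.01²; (x + 17.7)² + (y + 58.0)² = 62.40²; (x + 72.9)² + (y − 27.2)² = 49.29².
Subtracting the K equation from the L and M equations removes the quadratic terms:
-35.4 x − 116.0 y = 4968.97
-145.8 x + 54.4 y = 8810.19
Solving the 2×2 system: x ≈ -68.6, y ≈ -21.9 km.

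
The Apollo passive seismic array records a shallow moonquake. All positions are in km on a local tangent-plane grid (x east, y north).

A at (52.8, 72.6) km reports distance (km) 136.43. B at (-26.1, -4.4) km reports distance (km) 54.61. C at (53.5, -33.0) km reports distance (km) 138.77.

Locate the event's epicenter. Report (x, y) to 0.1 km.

Circle about each station: (x − 52.8)² + (y − 72.6)² = 136.43²; (x + 26.1)² + (y + 4.4)² = 54.61²; (x − 53.5)² + (y + 33.0)² = 138.77².
Subtracting the A equation from the B and C equations removes the quadratic terms:
-157.8 x − 154.0 y = 8272.86
1.4 x − 211.2 y = -4751.32
Solving the 2×2 system: x ≈ -73.9, y ≈ 22.0 km.
Check against A (with the unrounded x, y): √((x − 52.8)²+(y − 72.6)²) = 136.43 ≈ 136.43 km. ✓

-73.9 km east, 22.0 km north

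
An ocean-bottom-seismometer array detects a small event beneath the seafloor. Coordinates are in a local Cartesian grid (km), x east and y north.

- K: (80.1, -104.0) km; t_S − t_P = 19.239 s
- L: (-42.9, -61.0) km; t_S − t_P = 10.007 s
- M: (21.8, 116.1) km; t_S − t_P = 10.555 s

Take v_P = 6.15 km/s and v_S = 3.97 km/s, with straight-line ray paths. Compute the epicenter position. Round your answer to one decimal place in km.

(-73.9, 46.7)

Distance from S−P lag: d = Δt · v_P v_S / (v_P − v_S) = Δt · (6.15·3.97)/(6.15−3.97) ≈ 11.1998·Δt.
So d_K = 215.47, d_L = 112.08, d_M = 118.21 km.
Circle about each station: (x − 80.1)² + (y + 104.0)² = 215.47²; (x + 42.9)² + (y + 61.0)² = 112.08²; (x − 21.8)² + (y − 116.1)² = 118.21².
Subtracting pairs of circle equations eliminates x²+y² and gives linear equations (the radical axes):
-246.0 x + 86.0 y = 22194.79
-116.6 x + 440.2 y = 29176.16
Solving the 2×2 system: x ≈ -73.9, y ≈ 46.7 km.
Check against K (with the unrounded x, y): √((x − 80.1)²+(y + 104.0)²) = 215.47 ≈ 215.47 km. ✓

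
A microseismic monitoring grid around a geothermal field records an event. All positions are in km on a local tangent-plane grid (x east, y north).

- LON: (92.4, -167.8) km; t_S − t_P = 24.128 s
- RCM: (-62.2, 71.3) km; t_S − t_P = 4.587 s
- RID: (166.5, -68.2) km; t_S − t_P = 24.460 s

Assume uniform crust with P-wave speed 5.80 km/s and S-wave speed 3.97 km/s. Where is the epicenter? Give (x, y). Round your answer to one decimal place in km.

-116.7 km east, 52.3 km north

Distance from S−P lag: d = Δt · v_P v_S / (v_P − v_S) = Δt · (5.80·3.97)/(5.80−3.97) ≈ 12.5825·Δt.
So d_LON = 303.59, d_RCM = 57.72, d_RID = 307.77 km.
Circle about each station: (x − 92.4)² + (y + 167.8)² = 303.59²; (x + 62.2)² + (y − 71.3)² = 57.72²; (x − 166.5)² + (y + 68.2)² = 307.77².
Subtracting pairs of circle equations eliminates x²+y² and gives linear equations (the radical axes):
-309.2 x + 478.2 y = 61093.22
148.2 x + 199.2 y = -6876.59
Solving the 2×2 system: x ≈ -116.7, y ≈ 52.3 km.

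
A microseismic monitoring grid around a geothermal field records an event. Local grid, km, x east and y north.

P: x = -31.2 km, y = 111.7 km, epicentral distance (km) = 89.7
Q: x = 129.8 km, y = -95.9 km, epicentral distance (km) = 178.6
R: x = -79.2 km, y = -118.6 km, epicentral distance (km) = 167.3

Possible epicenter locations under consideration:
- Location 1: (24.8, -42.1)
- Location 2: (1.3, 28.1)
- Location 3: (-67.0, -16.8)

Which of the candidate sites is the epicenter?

For each candidate, compare |candidate − station| to the reported distance:
Location 1: residuals P 74.0, Q 60.6, R 38.2 → max 74.0 km
Location 2: residuals P 0.0, Q 0.0, R 0.0 → max 0.0 km
Location 3: residuals P 43.7, Q 33.5, R 64.8 → max 64.8 km
Only Location 2 has all residuals ≈ 0.

Location 2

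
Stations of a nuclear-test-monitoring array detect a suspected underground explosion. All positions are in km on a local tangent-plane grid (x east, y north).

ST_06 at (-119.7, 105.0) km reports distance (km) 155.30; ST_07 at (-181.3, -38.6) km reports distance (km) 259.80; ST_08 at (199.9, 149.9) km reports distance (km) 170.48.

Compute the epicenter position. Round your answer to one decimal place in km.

(35.6, 104.4)

Circle about each station: (x + 119.7)² + (y − 105.0)² = 155.30²; (x + 181.3)² + (y + 38.6)² = 259.80²; (x − 199.9)² + (y − 149.9)² = 170.48².
Subtracting the ST_06 equation from the ST_07 and ST_08 equations removes the quadratic terms:
-123.2 x − 287.2 y = -34371.39
639.2 x + 89.8 y = 32131.59
Solving the 2×2 system: x ≈ 35.6, y ≈ 104.4 km.
Check against ST_06 (with the unrounded x, y): √((x + 119.7)²+(y − 105.0)²) = 155.30 ≈ 155.30 km. ✓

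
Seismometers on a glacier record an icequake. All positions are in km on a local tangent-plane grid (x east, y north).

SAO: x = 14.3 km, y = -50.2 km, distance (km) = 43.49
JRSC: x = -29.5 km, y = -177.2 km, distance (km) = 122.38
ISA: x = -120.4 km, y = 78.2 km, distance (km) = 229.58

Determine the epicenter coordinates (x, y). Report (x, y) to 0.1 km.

Circle about each station: (x − 14.3)² + (y + 50.2)² = 43.49²; (x + 29.5)² + (y + 177.2)² = 122.38²; (x + 120.4)² + (y − 78.2)² = 229.58².
Subtracting pairs of circle equations eliminates x²+y² and gives linear equations (the radical axes):
-87.6 x − 254.0 y = 16460.08
-269.4 x + 256.8 y = -32928.73
Solving the 2×2 system: x ≈ 45.5, y ≈ -80.5 km.

x ≈ 45.5 km, y ≈ -80.5 km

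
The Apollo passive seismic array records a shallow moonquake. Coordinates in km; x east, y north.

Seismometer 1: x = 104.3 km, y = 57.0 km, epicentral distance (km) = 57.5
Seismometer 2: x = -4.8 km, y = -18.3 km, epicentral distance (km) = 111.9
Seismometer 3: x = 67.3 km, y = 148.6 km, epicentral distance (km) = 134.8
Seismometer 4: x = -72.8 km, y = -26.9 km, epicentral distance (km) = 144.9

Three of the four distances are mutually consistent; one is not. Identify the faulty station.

Solve using three stations at a time. Using Seismometer 1, Seismometer 3, Seismometer 4 (subtract circle equations pairwise → linear system) gives (x, y) ≈ (66.3, 13.8).
Distances from that point to each station vs reported:
  Seismometer 1: calculated 57.6 vs reported 57.5 → residual 0.1 km
  Seismometer 2: calculated 78.0 vs reported 111.9 → residual 33.9 km
  Seismometer 3: calculated 134.8 vs reported 134.8 → residual 0.0 km
  Seismometer 4: calculated 144.9 vs reported 144.9 → residual 0.0 km
Seismometer 1, Seismometer 3, Seismometer 4 are mutually consistent (residuals ≈ 0); Seismometer 2 is off by 33.9 km.

Seismometer 2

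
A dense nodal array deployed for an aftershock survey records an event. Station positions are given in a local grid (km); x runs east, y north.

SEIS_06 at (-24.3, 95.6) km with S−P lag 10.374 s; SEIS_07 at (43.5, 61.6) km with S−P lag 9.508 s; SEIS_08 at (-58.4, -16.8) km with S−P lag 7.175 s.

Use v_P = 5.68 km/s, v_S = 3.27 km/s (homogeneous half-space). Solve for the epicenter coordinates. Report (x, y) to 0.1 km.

-14.1 km east, 16.3 km north

Distance from S−P lag: d = Δt · v_P v_S / (v_P − v_S) = Δt · (5.68·3.27)/(5.68−3.27) ≈ 7.7069·Δt.
So d_SEIS_06 = 79.95, d_SEIS_07 = 73.28, d_SEIS_08 = 55.30 km.
Circle about each station: (x + 24.3)² + (y − 95.6)² = 79.95²; (x − 43.5)² + (y − 61.6)² = 73.28²; (x + 58.4)² + (y + 16.8)² = 55.30².
Subtracting the SEIS_06 equation from the SEIS_07 and SEIS_08 equations removes the quadratic terms:
135.6 x − 68.0 y = -3021.00
-68.2 x − 224.8 y = -2703.14
Solving the 2×2 system: x ≈ -14.1, y ≈ 16.3 km.
Check against SEIS_06 (with the unrounded x, y): √((x + 24.3)²+(y − 95.6)²) = 79.95 ≈ 79.95 km. ✓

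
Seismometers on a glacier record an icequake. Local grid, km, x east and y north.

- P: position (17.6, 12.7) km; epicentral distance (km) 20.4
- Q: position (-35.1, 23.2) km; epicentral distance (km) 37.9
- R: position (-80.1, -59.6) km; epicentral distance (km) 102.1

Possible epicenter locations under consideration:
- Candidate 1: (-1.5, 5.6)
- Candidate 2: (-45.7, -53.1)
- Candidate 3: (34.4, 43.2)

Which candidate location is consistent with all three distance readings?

Candidate 1

For each candidate, compare |candidate − station| to the reported distance:
Candidate 1: residuals P 0.0, Q 0.0, R 0.0 → max 0.0 km
Candidate 2: residuals P 70.9, Q 39.1, R 67.1 → max 70.9 km
Candidate 3: residuals P 14.4, Q 34.4, R 51.8 → max 51.8 km
Only Candidate 1 has all residuals ≈ 0.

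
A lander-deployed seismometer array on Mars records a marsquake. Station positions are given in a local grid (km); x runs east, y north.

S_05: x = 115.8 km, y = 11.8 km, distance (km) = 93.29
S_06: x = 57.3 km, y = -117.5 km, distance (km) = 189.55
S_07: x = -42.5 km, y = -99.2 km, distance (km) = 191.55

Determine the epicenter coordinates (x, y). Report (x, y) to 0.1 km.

44.2 km east, 71.6 km north

Circle about each station: (x − 115.8)² + (y − 11.8)² = 93.29²; (x − 57.3)² + (y + 117.5)² = 189.55²; (x + 42.5)² + (y + 99.2)² = 191.55².
Subtracting the S_05 equation from the S_06 and S_07 equations removes the quadratic terms:
-117.0 x − 258.6 y = -23685.52
-316.6 x − 222.0 y = -29890.37
Solving the 2×2 system: x ≈ 44.2, y ≈ 71.6 km.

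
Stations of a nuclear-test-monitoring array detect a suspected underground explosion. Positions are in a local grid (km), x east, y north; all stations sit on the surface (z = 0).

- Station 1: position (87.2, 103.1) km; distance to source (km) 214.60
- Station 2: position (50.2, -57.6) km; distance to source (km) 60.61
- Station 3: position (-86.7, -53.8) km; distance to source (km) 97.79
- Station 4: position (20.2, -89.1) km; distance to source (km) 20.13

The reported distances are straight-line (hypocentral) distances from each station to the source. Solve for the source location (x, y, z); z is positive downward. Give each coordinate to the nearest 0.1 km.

Each station gives a sphere (x−x_i)² + (y−y_i)² + z² = d_i² (stations at z=0).
Subtracting the Station 1 sphere from Station 2 and Station 3: z² cancels, leaving linear equations in x and y:
-74.0 x − 321.4 y = 29983.94
-347.8 x − 313.8 y = 28668.16
Solving: x ≈ 2.202, y ≈ -93.799 km (keep extra digits for the depth step; rounded: 2.2, -93.8).
Then from the Station 1 sphere: z² = 214.60² − (x − 87.2)² − (y − 103.1)² with x = 2.202, y = -93.799, so z ≈ 7.700 ≈ 7.7 km.

(2.2, -93.8, 7.7)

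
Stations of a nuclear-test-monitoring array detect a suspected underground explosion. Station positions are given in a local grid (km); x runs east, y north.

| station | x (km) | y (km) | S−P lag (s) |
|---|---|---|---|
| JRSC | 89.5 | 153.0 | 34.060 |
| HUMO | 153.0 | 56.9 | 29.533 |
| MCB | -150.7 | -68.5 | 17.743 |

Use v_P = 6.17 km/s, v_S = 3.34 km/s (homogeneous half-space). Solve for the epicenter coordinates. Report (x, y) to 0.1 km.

Distance from S−P lag: d = Δt · v_P v_S / (v_P − v_S) = Δt · (6.17·3.34)/(6.17−3.34) ≈ 7.2819·Δt.
So d_JRSC = 248.02, d_HUMO = 215.06, d_MCB = 129.20 km.
Circle about each station: (x − 89.5)² + (y − 153.0)² = 248.02²; (x − 153.0)² + (y − 56.9)² = 215.06²; (x + 150.7)² + (y + 68.5)² = 129.20².
Subtracting pairs of circle equations eliminates x²+y² and gives linear equations (the radical axes):
127.0 x − 192.2 y = 10490.48
-480.4 x − 443.0 y = 40804.77
Solving the 2×2 system: x ≈ -21.5, y ≈ -68.8 km.
Check against JRSC (with the unrounded x, y): √((x − 89.5)²+(y − 153.0)²) = 248.02 ≈ 248.02 km. ✓

x ≈ -21.5 km, y ≈ -68.8 km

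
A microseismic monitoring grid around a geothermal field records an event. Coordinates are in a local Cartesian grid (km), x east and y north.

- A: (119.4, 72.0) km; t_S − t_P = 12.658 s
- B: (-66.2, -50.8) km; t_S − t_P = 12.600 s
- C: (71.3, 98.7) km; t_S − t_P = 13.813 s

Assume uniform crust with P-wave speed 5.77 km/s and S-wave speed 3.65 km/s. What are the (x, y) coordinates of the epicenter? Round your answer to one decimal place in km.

Distance from S−P lag: d = Δt · v_P v_S / (v_P − v_S) = Δt · (5.77·3.65)/(5.77−3.65) ≈ 9.9342·Δt.
So d_A = 125.75, d_B = 125.17, d_C = 137.22 km.
Circle about each station: (x − 119.4)² + (y − 72.0)² = 125.75²; (x + 66.2)² + (y + 50.8)² = 125.17²; (x − 71.3)² + (y − 98.7)² = 137.22².
Subtracting pairs of circle equations eliminates x²+y² and gives linear equations (the radical axes):
-371.2 x − 245.6 y = -12331.75
-96.2 x + 53.4 y = -7631.25
Solving the 2×2 system: x ≈ 58.3, y ≈ -37.9 km.

x ≈ 58.3 km, y ≈ -37.9 km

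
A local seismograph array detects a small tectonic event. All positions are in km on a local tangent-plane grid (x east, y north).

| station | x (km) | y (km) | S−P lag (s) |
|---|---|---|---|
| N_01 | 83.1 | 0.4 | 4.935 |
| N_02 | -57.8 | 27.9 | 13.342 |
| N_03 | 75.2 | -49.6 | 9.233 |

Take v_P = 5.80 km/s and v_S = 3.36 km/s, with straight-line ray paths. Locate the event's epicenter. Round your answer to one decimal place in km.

Distance from S−P lag: d = Δt · v_P v_S / (v_P − v_S) = Δt · (5.80·3.36)/(5.80−3.36) ≈ 7.9869·Δt.
So d_N_01 = 39.42, d_N_02 = 106.56, d_N_03 = 73.74 km.
Circle about each station: (x − 83.1)² + (y − 0.4)² = 39.42²; (x + 57.8)² + (y − 27.9)² = 106.56²; (x − 75.2)² + (y + 49.6)² = 73.74².
Subtracting the N_01 equation from the N_02 and N_03 equations removes the quadratic terms:
-281.8 x + 55.0 y = -12587.62
-15.8 x − 100.0 y = -2674.22
Solving the 2×2 system: x ≈ 48.4, y ≈ 19.1 km.

48.4 km east, 19.1 km north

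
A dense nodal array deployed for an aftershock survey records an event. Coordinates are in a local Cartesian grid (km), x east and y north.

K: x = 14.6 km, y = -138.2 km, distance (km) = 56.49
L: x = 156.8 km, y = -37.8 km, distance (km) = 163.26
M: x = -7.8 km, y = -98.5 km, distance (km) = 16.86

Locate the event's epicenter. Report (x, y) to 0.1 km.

x ≈ 0.1 km, y ≈ -83.6 km

Circle about each station: (x − 14.6)² + (y + 138.2)² = 56.49²; (x − 156.8)² + (y + 37.8)² = 163.26²; (x + 7.8)² + (y + 98.5)² = 16.86².
Subtracting the K equation from the L and M equations removes the quadratic terms:
284.4 x + 200.8 y = -16760.03
-44.8 x + 79.4 y = -6642.45
Solving the 2×2 system: x ≈ 0.1, y ≈ -83.6 km.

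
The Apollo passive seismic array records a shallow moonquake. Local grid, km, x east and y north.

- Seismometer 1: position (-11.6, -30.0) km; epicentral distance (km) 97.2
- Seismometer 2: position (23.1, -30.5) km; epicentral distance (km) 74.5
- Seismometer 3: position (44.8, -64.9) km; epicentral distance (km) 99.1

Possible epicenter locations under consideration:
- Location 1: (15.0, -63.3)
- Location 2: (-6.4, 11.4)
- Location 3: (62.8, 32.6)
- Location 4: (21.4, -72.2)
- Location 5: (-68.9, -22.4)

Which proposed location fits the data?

Location 3

For each candidate, compare |candidate − station| to the reported distance:
Location 1: residuals Seismometer 1 54.6, Seismometer 2 40.7, Seismometer 3 69.3 → max 69.3 km
Location 2: residuals Seismometer 1 55.5, Seismometer 2 23.3, Seismometer 3 7.2 → max 55.5 km
Location 3: residuals Seismometer 1 0.0, Seismometer 2 0.0, Seismometer 3 0.0 → max 0.0 km
Location 4: residuals Seismometer 1 43.6, Seismometer 2 32.8, Seismometer 3 74.6 → max 74.6 km
Location 5: residuals Seismometer 1 39.4, Seismometer 2 17.9, Seismometer 3 22.3 → max 39.4 km
Only Location 3 has all residuals ≈ 0.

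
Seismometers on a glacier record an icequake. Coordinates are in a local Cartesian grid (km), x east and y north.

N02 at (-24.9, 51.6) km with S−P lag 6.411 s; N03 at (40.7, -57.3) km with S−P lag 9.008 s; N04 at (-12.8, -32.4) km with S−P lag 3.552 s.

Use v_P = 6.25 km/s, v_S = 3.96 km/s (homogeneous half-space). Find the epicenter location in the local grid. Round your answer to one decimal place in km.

x ≈ -46.6 km, y ≈ -14.2 km

Distance from S−P lag: d = Δt · v_P v_S / (v_P − v_S) = Δt · (6.25·3.96)/(6.25−3.96) ≈ 10.8079·Δt.
So d_N02 = 69.29, d_N03 = 97.36, d_N04 = 38.39 km.
Circle about each station: (x + 24.9)² + (y − 51.6)² = 69.29²; (x − 40.7)² + (y + 57.3)² = 97.36²; (x + 12.8)² + (y + 32.4)² = 38.39².
Subtracting the N02 equation from the N03 and N04 equations removes the quadratic terms:
131.2 x − 217.8 y = -3020.66
24.2 x − 168.0 y = 1258.34
Solving the 2×2 system: x ≈ -46.6, y ≈ -14.2 km.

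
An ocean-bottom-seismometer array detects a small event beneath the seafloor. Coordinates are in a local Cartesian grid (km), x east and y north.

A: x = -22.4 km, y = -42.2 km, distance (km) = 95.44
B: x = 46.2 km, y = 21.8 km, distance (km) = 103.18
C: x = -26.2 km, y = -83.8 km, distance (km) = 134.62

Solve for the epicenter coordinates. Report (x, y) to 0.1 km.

-53.6 km east, 48.0 km north

Circle about each station: (x + 22.4)² + (y + 42.2)² = 95.44²; (x − 46.2)² + (y − 21.8)² = 103.18²; (x + 26.2)² + (y + 83.8)² = 134.62².
Subtracting pairs of circle equations eliminates x²+y² and gives linear equations (the radical axes):
137.2 x + 128.0 y = -1210.24
-7.6 x − 83.2 y = -3587.47
Solving the 2×2 system: x ≈ -53.6, y ≈ 48.0 km.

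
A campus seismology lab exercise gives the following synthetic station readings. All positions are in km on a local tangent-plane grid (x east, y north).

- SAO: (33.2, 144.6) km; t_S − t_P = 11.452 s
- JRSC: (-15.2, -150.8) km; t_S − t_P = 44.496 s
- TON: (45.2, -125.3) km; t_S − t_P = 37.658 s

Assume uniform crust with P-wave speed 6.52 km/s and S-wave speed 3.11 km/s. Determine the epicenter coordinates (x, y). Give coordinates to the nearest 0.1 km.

Distance from S−P lag: d = Δt · v_P v_S / (v_P − v_S) = Δt · (6.52·3.11)/(6.52−3.11) ≈ 5.9464·Δt.
So d_SAO = 68.10, d_JRSC = 264.59, d_TON = 223.93 km.
Circle about each station: (x − 33.2)² + (y − 144.6)² = 68.10²; (x + 15.2)² + (y + 150.8)² = 264.59²; (x − 45.2)² + (y + 125.3)² = 223.93².
Subtracting pairs of circle equations eliminates x²+y² and gives linear equations (the radical axes):
-96.8 x − 590.8 y = -64409.98
24.0 x − 539.8 y = -49775.30
Solving the 2×2 system: x ≈ 80.7, y ≈ 95.8 km.

80.7 km east, 95.8 km north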